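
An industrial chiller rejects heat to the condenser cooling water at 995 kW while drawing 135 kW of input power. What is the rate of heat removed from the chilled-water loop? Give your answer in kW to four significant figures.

860.0 kW

For a cyclic device the first law requires Q̇_H = Q̇_C + Ẇ.
Q̇_C = Q̇_H − Ẇ = 860.0 kW.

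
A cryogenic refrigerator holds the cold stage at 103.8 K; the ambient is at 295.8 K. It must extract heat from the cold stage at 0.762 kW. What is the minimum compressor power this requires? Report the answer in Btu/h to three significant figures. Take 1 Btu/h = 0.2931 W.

The reservoir spacing is ΔT = 295.8 − 103.8 = 192.0 K.
COP_Carnot = T_C/ΔT = 103.80/192.0 = 0.5406.
Ẇ_min = Q̇/COP_Carnot = 0.7620/0.5406 = 1.409 kW = 4809 Btu/h.

4810 Btu/h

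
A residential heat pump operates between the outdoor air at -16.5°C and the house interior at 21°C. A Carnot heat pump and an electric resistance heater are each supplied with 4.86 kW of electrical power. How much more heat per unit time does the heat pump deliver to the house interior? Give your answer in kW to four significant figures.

33.26 kW

In absolute terms T_C = 256.65 K and T_H = 294.15 K, so ΔT = 37.50 K.
COP_Carnot = T_H/ΔT = 294.15/37.50 = 7.844.
The heat pump delivers Q̇_H = COP × Ẇ = 38.12 kW; the resistance heater delivers Ẇ = 4.860 kW.
Extra = (COP − 1)·Ẇ = 33.26 kW.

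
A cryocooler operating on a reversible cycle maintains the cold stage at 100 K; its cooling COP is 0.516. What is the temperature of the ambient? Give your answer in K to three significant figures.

COP_R = T_C/(T_H − T_C) gives T_H − T_C = T_C/COP.
With T_C = 100.00 K, T_H = 100.00 × (1 + 1/0.516) = 293.80 K.

294 K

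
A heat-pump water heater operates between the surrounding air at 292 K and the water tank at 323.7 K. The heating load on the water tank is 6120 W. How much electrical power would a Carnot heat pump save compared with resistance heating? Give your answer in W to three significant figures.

The reservoir spacing is ΔT = 323.7 − 292 = 31.70 K.
COP_Carnot = T_H/ΔT = 323.70/31.70 = 10.21.
Resistance heating needs Ẇ_res = Q̇_H = 6120 W; the reversible heat pump needs only Ẇ_hp = Q̇_H/COP = 599.3 W.
Saving = 6120 − 599.3 = 5521 W.

5520 W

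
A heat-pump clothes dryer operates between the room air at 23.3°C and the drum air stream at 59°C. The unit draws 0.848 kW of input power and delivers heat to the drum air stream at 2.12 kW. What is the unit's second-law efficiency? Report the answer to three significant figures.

COP_actual = Q̇_H/Ẇ = 2.120/0.8480 = 2.500.
In absolute terms T_C = 296.45 K and T_H = 332.15 K, so ΔT = 35.70 K.
COP_Carnot = T_H/ΔT = 332.15/35.70 = 9.304.
η_II = COP_actual/COP_Carnot = 2.500/9.304 = 0.2687.

0.269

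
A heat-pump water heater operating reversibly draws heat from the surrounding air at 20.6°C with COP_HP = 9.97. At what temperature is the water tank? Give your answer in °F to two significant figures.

130 °F

COP_HP = T_H/(T_H − T_C) rearranges to T_H = COP·T_C/(COP − 1).
With T_C = 293.75 K, T_H = 9.97 × 293.75/8.970 = 326.50 K.
Converting, 326.50 K = 128.03°F.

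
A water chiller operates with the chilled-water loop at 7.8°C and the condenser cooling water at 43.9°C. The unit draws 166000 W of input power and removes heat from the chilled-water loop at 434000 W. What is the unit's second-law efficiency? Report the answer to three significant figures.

0.336

COP_actual = Q̇_C/Ẇ = 434000/166000 = 2.614.
In absolute terms T_C = 280.95 K and T_H = 317.05 K, so ΔT = 36.10 K.
COP_Carnot = T_C/ΔT = 280.95/36.10 = 7.783.
η_II = COP_actual/COP_Carnot = 2.614/7.783 = 0.3359.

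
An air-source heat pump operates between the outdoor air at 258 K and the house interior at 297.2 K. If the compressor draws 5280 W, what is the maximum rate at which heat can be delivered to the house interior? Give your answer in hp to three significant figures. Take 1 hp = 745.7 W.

The reservoir spacing is ΔT = 297.2 − 258 = 39.20 K.
COP_Carnot = T_H/ΔT = 297.20/39.20 = 7.582.
Q̇_max = COP_Carnot × Ẇ = 7.582 × 5280 W = 40030 W = 53.68 hp.

53.7 hp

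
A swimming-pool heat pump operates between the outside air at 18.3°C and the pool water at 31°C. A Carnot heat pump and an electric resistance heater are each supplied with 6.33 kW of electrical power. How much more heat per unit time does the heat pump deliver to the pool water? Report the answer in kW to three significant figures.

145 kW

In absolute terms T_C = 291.45 K and T_H = 304.15 K, so ΔT = 12.70 K.
COP_Carnot = T_H/ΔT = 304.15/12.70 = 23.95.
The heat pump delivers Q̇_H = COP × Ẇ = 151.6 kW; the resistance heater delivers Ẇ = 6.330 kW.
Extra = (COP − 1)·Ẇ = 145.3 kW.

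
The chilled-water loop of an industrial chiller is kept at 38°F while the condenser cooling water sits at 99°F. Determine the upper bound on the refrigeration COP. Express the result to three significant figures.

In absolute terms T_C = 276.48 K and T_H = 310.37 K, so ΔT = 33.89 K.
For a reversible cycle, COP_Carnot = T_C/ΔT = 276.48/33.89 = 8.159.

8.16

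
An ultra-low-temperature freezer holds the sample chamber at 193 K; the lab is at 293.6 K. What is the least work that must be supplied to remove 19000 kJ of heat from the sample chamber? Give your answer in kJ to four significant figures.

The reservoir spacing is ΔT = 293.6 − 193 = 100.6 K.
The reversible limit is COP_R = T_C/ΔT = 1.918, so W_min = Q_C/COP = Q_C·ΔT/T_C.
W_min = 19000 × 100.6/193.00 = 9904 kJ.

9904 kJ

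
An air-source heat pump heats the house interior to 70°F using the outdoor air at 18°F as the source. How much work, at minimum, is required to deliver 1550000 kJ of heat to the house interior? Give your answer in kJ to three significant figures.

152000 kJ

In absolute terms T_C = 265.37 K and T_H = 294.26 K, so ΔT = 28.89 K.
The reversible limit is COP_HP = T_H/ΔT = 10.19, so W_min = Q_H/COP = Q_H·ΔT/T_H.
W_min = 1550000 × 28.89/294.26 = 152200 kJ.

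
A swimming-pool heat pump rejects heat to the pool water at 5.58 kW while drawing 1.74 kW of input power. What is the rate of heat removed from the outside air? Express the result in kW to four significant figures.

3.840 kW

For a cyclic device the first law requires Q̇_H = Q̇_C + Ẇ.
Q̇_C = Q̇_H − Ẇ = 3.840 kW.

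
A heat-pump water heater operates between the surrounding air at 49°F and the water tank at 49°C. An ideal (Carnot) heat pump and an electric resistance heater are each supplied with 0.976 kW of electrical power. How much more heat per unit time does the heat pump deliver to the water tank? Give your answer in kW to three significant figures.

6.97 kW

In absolute terms T_C = 282.59 K and T_H = 322.15 K, so ΔT = 39.56 K.
COP_Carnot = T_H/ΔT = 322.15/39.56 = 8.144.
The heat pump delivers Q̇_H = COP × Ẇ = 7.949 kW; the resistance heater delivers Ẇ = 0.9760 kW.
Extra = (COP − 1)·Ẇ = 6.973 kW.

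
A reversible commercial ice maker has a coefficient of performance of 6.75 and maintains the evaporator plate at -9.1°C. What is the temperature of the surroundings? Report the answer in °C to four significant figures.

COP_R = T_C/(T_H − T_C) gives T_H − T_C = T_C/COP.
With T_C = 264.05 K, T_H = 264.05 × (1 + 1/6.75) = 303.17 K.
Converting, 303.17 K = 30.02°C.

30.02 °C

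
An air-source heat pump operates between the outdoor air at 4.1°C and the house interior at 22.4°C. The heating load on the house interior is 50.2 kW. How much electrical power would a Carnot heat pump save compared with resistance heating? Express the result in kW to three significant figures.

47.1 kW

In absolute terms T_C = 277.25 K and T_H = 295.55 K, so ΔT = 18.30 K.
COP_Carnot = T_H/ΔT = 295.55/18.30 = 16.15.
Resistance heating needs Ẇ_res = Q̇_H = 50.20 kW; the reversible heat pump needs only Ẇ_hp = Q̇_H/COP = 3.108 kW.
Saving = 50.20 − 3.108 = 47.09 kW.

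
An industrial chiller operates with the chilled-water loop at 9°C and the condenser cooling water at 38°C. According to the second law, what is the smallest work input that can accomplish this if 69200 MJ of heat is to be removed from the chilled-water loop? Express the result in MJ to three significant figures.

7110 MJ

In absolute terms T_C = 282.15 K and T_H = 311.15 K, so ΔT = 29.00 K.
The reversible limit is COP_R = T_C/ΔT = 9.729, so W_min = Q_C/COP = Q_C·ΔT/T_C.
W_min = 69200 × 29.00/282.15 = 7113 MJ.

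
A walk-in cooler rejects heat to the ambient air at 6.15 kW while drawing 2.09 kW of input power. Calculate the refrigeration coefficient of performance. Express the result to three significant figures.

The first law gives Q̇_H = Q̇_C + Ẇ, so the three rates are Q̇_C = 4.060, Q̇_H = 6.150, Ẇ = 2.090 kW.
COP_R = Q̇_C/Ẇ = 4.060/2.090 = 1.943.

1.94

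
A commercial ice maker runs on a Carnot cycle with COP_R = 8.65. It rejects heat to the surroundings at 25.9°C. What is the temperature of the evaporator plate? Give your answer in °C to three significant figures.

-5.09 °C

For a Carnot refrigerator COP_R = T_C/(T_H − T_C), so T_C = COP·T_H/(1 + COP).
With T_H = 299.05 K, T_C = 8.65 × 299.05/9.650 = 268.06 K.
Converting, 268.06 K = -5.09°C.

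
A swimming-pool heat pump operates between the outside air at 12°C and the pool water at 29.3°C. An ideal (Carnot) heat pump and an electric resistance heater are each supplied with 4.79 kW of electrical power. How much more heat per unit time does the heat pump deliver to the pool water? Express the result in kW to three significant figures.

79.0 kW

In absolute terms T_C = 285.15 K and T_H = 302.45 K, so ΔT = 17.30 K.
COP_Carnot = T_H/ΔT = 302.45/17.30 = 17.48.
The heat pump delivers Q̇_H = COP × Ẇ = 83.74 kW; the resistance heater delivers Ẇ = 4.790 kW.
Extra = (COP − 1)·Ẇ = 78.95 kW.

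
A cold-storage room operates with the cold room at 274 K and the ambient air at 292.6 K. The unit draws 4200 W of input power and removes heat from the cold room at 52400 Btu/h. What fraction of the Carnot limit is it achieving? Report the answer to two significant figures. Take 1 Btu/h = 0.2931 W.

Converting, Q̇_C = 52400 Btu/h = 15360 W, so COP_actual = Q̇_C/Ẇ = 15360/4200 = 3.657.
The reservoir spacing is ΔT = 292.6 − 274 = 18.60 K.
COP_Carnot = T_C/ΔT = 274.00/18.60 = 14.73.
η_II = COP_actual/COP_Carnot = 3.657/14.73 = 0.2482.

0.25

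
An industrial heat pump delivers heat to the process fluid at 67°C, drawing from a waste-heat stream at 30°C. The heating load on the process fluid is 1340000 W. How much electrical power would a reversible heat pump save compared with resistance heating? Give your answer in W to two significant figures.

1200000 W

In absolute terms T_C = 303.15 K and T_H = 340.15 K, so ΔT = 37.00 K.
COP_Carnot = T_H/ΔT = 340.15/37.00 = 9.193.
Resistance heating needs Ẇ_res = Q̇_H = 1340000 W; the reversible heat pump needs only Ẇ_hp = Q̇_H/COP = 145800 W.
Saving = 1340000 − 145800 = 1194000 W.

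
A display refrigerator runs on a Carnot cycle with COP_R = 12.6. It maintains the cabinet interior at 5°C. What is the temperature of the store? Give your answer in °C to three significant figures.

COP_R = T_C/(T_H − T_C) gives T_H − T_C = T_C/COP.
With T_C = 278.15 K, T_H = 278.15 × (1 + 1/12.6) = 300.23 K.
Converting, 300.23 K = 27.08°C.

27.1 °C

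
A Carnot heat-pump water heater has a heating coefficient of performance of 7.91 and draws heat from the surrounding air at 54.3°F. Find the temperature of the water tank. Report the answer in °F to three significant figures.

COP_HP = T_H/(T_H − T_C) rearranges to T_H = COP·T_C/(COP − 1).
With T_C = 285.54 K, T_H = 7.91 × 285.54/6.910 = 326.86 K.
Converting, 326.86 K = 128.68°F.

129 °F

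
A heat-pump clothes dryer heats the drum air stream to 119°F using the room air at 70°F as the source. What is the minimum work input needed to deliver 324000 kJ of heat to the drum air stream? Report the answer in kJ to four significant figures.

In absolute terms T_C = 294.26 K and T_H = 321.48 K, so ΔT = 27.22 K.
The reversible limit is COP_HP = T_H/ΔT = 11.81, so W_min = Q_H/COP = Q_H·ΔT/T_H.
W_min = 324000 × 27.22/321.48 = 27440 kJ.

27440 kJ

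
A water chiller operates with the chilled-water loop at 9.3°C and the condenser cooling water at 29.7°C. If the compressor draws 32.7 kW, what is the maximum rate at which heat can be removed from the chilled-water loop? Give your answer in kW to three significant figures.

In absolute terms T_C = 282.45 K and T_H = 302.85 K, so ΔT = 20.40 K.
COP_Carnot = T_C/ΔT = 282.45/20.40 = 13.85.
Q̇_max = COP_Carnot × Ẇ = 13.85 × 32.70 kW = 452.8 kW.

453 kW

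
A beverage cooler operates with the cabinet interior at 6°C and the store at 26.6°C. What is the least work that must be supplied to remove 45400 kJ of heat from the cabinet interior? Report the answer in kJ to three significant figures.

In absolute terms T_C = 279.15 K and T_H = 299.75 K, so ΔT = 20.60 K.
The reversible limit is COP_R = T_C/ΔT = 13.55, so W_min = Q_C/COP = Q_C·ΔT/T_C.
W_min = 45400 × 20.60/279.15 = 3350 kJ.

3350 kJ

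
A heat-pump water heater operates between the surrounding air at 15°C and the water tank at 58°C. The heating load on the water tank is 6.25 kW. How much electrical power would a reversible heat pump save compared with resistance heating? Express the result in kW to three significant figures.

5.44 kW

In absolute terms T_C = 288.15 K and T_H = 331.15 K, so ΔT = 43.00 K.
COP_Carnot = T_H/ΔT = 331.15/43.00 = 7.701.
Resistance heating needs Ẇ_res = Q̇_H = 6.250 kW; the reversible heat pump needs only Ẇ_hp = Q̇_H/COP = 0.8116 kW.
Saving = 6.250 − 0.8116 = 5.438 kW.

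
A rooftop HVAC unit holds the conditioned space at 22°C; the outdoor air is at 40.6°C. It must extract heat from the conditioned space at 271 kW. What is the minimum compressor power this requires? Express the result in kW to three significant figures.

In absolute terms T_C = 295.15 K and T_H = 313.75 K, so ΔT = 18.60 K.
COP_Carnot = T_C/ΔT = 295.15/18.60 = 15.87.
Ẇ_min = Q̇/COP_Carnot = 271.0/15.87 = 17.08 kW.

17.1 kW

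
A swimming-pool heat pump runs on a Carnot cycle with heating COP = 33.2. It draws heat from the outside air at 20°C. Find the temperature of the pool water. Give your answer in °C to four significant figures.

29.10 °C

COP_HP = T_H/(T_H − T_C) rearranges to T_H = COP·T_C/(COP − 1).
With T_C = 293.15 K, T_H = 33.2 × 293.15/32.20 = 302.25 K.
Converting, 302.25 K = 29.10°C.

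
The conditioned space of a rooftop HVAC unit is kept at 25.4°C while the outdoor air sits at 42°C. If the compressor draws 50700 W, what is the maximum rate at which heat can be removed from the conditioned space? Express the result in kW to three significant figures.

In absolute terms T_C = 298.55 K and T_H = 315.15 K, so ΔT = 16.60 K.
COP_Carnot = T_C/ΔT = 298.55/16.60 = 17.98.
Q̇_max = COP_Carnot × Ẇ = 17.98 × 50700 W = 911800 W = 911.8 kW.

912 kW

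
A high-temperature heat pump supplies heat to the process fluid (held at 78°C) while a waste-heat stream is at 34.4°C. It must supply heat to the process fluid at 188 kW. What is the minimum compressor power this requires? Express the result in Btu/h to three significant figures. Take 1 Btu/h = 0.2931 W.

79600 Btu/h

In absolute terms T_C = 307.55 K and T_H = 351.15 K, so ΔT = 43.60 K.
COP_Carnot = T_H/ΔT = 351.15/43.60 = 8.054.
Ẇ_min = Q̇/COP_Carnot = 188.0/8.054 = 23.34 kW = 79640 Btu/h.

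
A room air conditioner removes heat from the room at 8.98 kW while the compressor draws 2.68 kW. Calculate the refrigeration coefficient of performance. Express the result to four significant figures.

The first law gives Q̇_H = Q̇_C + Ẇ, so the three rates are Q̇_C = 8.980, Q̇_H = 11.66, Ẇ = 2.680 kW.
COP_R = Q̇_C/Ẇ = 8.980/2.680 = 3.351.

3.351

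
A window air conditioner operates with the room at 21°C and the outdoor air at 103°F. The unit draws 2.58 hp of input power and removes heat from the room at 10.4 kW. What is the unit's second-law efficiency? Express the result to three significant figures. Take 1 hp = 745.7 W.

0.339

Converting, Q̇_C = 10.40 kW = 13.95 hp, so COP_actual = Q̇_C/Ẇ = 13.95/2.580 = 5.406.
In absolute terms T_C = 294.15 K and T_H = 312.59 K, so ΔT = 18.44 K.
COP_Carnot = T_C/ΔT = 294.15/18.44 = 15.95.
η_II = COP_actual/COP_Carnot = 5.406/15.95 = 0.3390.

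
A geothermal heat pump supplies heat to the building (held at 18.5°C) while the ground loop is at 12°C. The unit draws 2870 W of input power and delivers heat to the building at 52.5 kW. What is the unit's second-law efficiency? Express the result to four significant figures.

0.4077

Converting, Q̇_H = 52.50 kW = 52500 W, so COP_actual = Q̇_H/Ẇ = 52500/2870 = 18.29.
In absolute terms T_C = 285.15 K and T_H = 291.65 K, so ΔT = 6.500 K.
COP_Carnot = T_H/ΔT = 291.65/6.500 = 44.87.
η_II = COP_actual/COP_Carnot = 18.29/44.87 = 0.4077.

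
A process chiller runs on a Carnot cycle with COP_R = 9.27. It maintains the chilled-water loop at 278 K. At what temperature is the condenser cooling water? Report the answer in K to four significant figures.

308.0 K

COP_R = T_C/(T_H − T_C) gives T_H − T_C = T_C/COP.
With T_C = 278.00 K, T_H = 278.00 × (1 + 1/9.27) = 307.99 K.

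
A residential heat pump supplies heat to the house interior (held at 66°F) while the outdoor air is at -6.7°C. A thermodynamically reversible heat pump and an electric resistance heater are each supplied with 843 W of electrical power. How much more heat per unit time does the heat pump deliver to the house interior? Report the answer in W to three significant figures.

In absolute terms T_C = 266.45 K and T_H = 292.04 K, so ΔT = 25.59 K.
COP_Carnot = T_H/ΔT = 292.04/25.59 = 11.41.
The heat pump delivers Q̇_H = COP × Ẇ = 9621 W; the resistance heater delivers Ẇ = 843.0 W.
Extra = (COP − 1)·Ẇ = 8778 W.

8780 W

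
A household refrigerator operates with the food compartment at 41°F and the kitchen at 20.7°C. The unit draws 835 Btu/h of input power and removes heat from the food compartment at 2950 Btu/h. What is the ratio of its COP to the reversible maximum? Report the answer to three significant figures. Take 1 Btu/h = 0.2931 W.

0.199

COP_actual = Q̇_C/Ẇ = 2950/835.0 = 3.533.
In absolute terms T_C = 278.15 K and T_H = 293.85 K, so ΔT = 15.70 K.
COP_Carnot = T_C/ΔT = 278.15/15.70 = 17.72.
η_II = COP_actual/COP_Carnot = 3.533/17.72 = 0.1994.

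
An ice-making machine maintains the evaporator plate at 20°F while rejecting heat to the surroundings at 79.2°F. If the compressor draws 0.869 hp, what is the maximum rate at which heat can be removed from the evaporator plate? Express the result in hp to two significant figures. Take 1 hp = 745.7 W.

In absolute terms T_C = 266.48 K and T_H = 299.37 K, so ΔT = 32.89 K.
COP_Carnot = T_C/ΔT = 266.48/32.89 = 8.103.
Q̇_max = COP_Carnot × Ẇ = 8.103 × 0.8690 hp = 7.041 hp.

7.0 hp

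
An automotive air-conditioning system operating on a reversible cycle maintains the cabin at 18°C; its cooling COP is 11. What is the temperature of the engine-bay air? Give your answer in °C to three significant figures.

COP_R = T_C/(T_H − T_C) gives T_H − T_C = T_C/COP.
With T_C = 291.15 K, T_H = 291.15 × (1 + 1/11) = 317.62 K.
Converting, 317.62 K = 44.47°C.

44.5 °C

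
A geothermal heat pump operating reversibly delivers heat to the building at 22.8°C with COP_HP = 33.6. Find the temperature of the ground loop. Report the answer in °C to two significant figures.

14 °C

COP_HP = T_H/(T_H − T_C) gives T_H − T_C = T_H/COP.
With T_H = 295.95 K, T_C = 295.95 × (1 − 1/33.6) = 287.14 K.
Converting, 287.14 K = 13.99°C.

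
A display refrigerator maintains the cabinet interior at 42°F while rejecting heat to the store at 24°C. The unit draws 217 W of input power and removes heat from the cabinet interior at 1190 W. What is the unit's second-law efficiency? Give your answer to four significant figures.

COP_actual = Q̇_C/Ẇ = 1190/217.0 = 5.484.
In absolute terms T_C = 278.71 K and T_H = 297.15 K, so ΔT = 18.44 K.
COP_Carnot = T_C/ΔT = 278.71/18.44 = 15.11.
η_II = COP_actual/COP_Carnot = 5.484/15.11 = 0.3629.

0.3629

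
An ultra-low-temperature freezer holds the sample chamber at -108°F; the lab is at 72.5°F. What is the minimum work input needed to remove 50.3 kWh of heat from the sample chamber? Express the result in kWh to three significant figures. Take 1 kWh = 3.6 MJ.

In absolute terms T_C = 195.37 K and T_H = 295.65 K, so ΔT = 100.3 K.
The reversible limit is COP_R = T_C/ΔT = 1.948, so W_min = Q_C/COP = Q_C·ΔT/T_C.
W_min = 50.30 × 100.3/195.37 = 25.82 kWh.

25.8 kWh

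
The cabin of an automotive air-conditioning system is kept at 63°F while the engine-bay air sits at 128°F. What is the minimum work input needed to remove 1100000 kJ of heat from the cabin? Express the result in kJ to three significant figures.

137000 kJ

In absolute terms T_C = 290.37 K and T_H = 326.48 K, so ΔT = 36.11 K.
The reversible limit is COP_R = T_C/ΔT = 8.041, so W_min = Q_C/COP = Q_C·ΔT/T_C.
W_min = 1100000 × 36.11/290.37 = 136800 kJ.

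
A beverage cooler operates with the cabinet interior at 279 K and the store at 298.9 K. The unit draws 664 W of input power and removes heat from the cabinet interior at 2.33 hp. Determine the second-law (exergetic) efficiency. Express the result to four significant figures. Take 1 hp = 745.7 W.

Converting, Q̇_C = 2.330 hp = 1737 W, so COP_actual = Q̇_C/Ẇ = 1737/664.0 = 2.617.
The reservoir spacing is ΔT = 298.9 − 279 = 19.90 K.
COP_Carnot = T_C/ΔT = 279.00/19.90 = 14.02.
η_II = COP_actual/COP_Carnot = 2.617/14.02 = 0.1866.

0.1866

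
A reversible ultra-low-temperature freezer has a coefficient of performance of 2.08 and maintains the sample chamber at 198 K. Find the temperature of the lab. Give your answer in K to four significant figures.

293.2 K

COP_R = T_C/(T_H − T_C) gives T_H − T_C = T_C/COP.
With T_C = 198.00 K, T_H = 198.00 × (1 + 1/2.08) = 293.19 K.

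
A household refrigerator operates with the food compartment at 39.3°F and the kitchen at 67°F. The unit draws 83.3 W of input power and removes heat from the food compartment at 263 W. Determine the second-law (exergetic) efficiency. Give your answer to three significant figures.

0.175

COP_actual = Q̇_C/Ẇ = 263.0/83.30 = 3.157.
In absolute terms T_C = 277.21 K and T_H = 292.59 K, so ΔT = 15.39 K.
COP_Carnot = T_C/ΔT = 277.21/15.39 = 18.01.
η_II = COP_actual/COP_Carnot = 3.157/18.01 = 0.1753.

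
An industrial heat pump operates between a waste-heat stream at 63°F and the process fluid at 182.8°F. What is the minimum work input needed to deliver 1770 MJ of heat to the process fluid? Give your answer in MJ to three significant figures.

In absolute terms T_C = 290.37 K and T_H = 356.93 K, so ΔT = 66.56 K.
The reversible limit is COP_HP = T_H/ΔT = 5.363, so W_min = Q_H/COP = Q_H·ΔT/T_H.
W_min = 1770 × 66.56/356.93 = 330.0 MJ.

330 MJ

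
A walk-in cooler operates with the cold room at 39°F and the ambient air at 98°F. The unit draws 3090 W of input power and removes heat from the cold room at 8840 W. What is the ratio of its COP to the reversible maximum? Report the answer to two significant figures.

COP_actual = Q̇_C/Ẇ = 8840/3090 = 2.861.
In absolute terms T_C = 277.04 K and T_H = 309.82 K, so ΔT = 32.78 K.
COP_Carnot = T_C/ΔT = 277.04/32.78 = 8.452.
η_II = COP_actual/COP_Carnot = 2.861/8.452 = 0.3385.

0.34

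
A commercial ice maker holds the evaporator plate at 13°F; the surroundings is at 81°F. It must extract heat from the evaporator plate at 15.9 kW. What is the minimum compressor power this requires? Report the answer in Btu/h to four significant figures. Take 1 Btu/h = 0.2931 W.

In absolute terms T_C = 262.59 K and T_H = 300.37 K, so ΔT = 37.78 K.
COP_Carnot = T_C/ΔT = 262.59/37.78 = 6.951.
Ẇ_min = Q̇/COP_Carnot = 15.90/6.951 = 2.287 kW = 7804 Btu/h.

7804 Btu/h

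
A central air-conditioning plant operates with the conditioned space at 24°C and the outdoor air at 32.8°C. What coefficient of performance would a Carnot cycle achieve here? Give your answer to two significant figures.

34

In absolute terms T_C = 297.15 K and T_H = 305.95 K, so ΔT = 8.800 K.
For a reversible cycle, COP_Carnot = T_C/ΔT = 297.15/8.800 = 33.77.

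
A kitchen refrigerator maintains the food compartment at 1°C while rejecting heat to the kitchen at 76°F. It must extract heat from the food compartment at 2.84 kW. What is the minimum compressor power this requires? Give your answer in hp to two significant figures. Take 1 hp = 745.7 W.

In absolute terms T_C = 274.15 K and T_H = 297.59 K, so ΔT = 23.44 K.
COP_Carnot = T_C/ΔT = 274.15/23.44 = 11.69.
Ẇ_min = Q̇/COP_Carnot = 2.840/11.69 = 0.2429 kW = 0.3257 hp.

0.33 hp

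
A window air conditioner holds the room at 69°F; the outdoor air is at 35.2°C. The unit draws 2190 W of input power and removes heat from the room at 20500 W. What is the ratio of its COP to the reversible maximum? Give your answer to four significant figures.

0.4667

COP_actual = Q̇_C/Ẇ = 20500/2190 = 9.361.
In absolute terms T_C = 293.71 K and T_H = 308.35 K, so ΔT = 14.64 K.
COP_Carnot = T_C/ΔT = 293.71/14.64 = 20.06.
η_II = COP_actual/COP_Carnot = 9.361/20.06 = 0.4667.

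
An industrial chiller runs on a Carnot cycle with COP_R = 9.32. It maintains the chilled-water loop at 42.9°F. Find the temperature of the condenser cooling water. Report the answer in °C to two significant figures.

COP_R = T_C/(T_H − T_C) gives T_H − T_C = T_C/COP.
With T_C = 279.21 K, T_H = 279.21 × (1 + 1/9.32) = 309.16 K.
Converting, 309.16 K = 36.01°C.

36 °C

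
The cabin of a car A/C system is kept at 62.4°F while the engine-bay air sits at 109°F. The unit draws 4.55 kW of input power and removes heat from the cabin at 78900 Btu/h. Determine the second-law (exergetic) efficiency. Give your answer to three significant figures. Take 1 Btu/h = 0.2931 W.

0.454

Converting, Q̇_C = 78900 Btu/h = 23.13 kW, so COP_actual = Q̇_C/Ẇ = 23.13/4.550 = 5.083.
In absolute terms T_C = 290.04 K and T_H = 315.93 K, so ΔT = 25.89 K.
COP_Carnot = T_C/ΔT = 290.04/25.89 = 11.20.
η_II = COP_actual/COP_Carnot = 5.083/11.20 = 0.4537.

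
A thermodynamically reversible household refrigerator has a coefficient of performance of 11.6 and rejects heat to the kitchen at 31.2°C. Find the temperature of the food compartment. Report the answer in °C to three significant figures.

7.05 °C

For a Carnot refrigerator COP_R = T_C/(T_H − T_C), so T_C = COP·T_H/(1 + COP).
With T_H = 304.35 K, T_C = 11.6 × 304.35/12.60 = 280.20 K.
Converting, 280.20 K = 7.05°C.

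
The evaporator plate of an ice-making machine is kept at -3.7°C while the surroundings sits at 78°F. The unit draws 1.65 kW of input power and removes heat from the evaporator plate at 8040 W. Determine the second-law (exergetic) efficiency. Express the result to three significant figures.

Converting, Q̇_C = 8040 W = 8.040 kW, so COP_actual = Q̇_C/Ẇ = 8.040/1.650 = 4.873.
In absolute terms T_C = 269.45 K and T_H = 298.71 K, so ΔT = 29.26 K.
COP_Carnot = T_C/ΔT = 269.45/29.26 = 9.210.
η_II = COP_actual/COP_Carnot = 4.873/9.210 = 0.5291.

0.529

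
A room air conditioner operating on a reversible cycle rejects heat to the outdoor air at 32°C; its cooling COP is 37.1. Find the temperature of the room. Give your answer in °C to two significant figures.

24 °C

For a Carnot refrigerator COP_R = T_C/(T_H − T_C), so T_C = COP·T_H/(1 + COP).
With T_H = 305.15 K, T_C = 37.1 × 305.15/38.10 = 297.14 K.
Converting, 297.14 K = 23.99°C.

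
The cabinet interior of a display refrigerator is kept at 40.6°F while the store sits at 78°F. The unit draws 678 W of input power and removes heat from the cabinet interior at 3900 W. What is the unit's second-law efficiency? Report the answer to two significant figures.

0.43

COP_actual = Q̇_C/Ẇ = 3900/678.0 = 5.752.
In absolute terms T_C = 277.93 K and T_H = 298.71 K, so ΔT = 20.78 K.
COP_Carnot = T_C/ΔT = 277.93/20.78 = 13.38.
η_II = COP_actual/COP_Carnot = 5.752/13.38 = 0.4300.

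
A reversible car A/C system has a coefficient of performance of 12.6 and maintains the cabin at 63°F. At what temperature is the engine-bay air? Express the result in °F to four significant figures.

COP_R = T_C/(T_H − T_C) gives T_H − T_C = T_C/COP.
With T_C = 290.37 K, T_H = 290.37 × (1 + 1/12.6) = 313.42 K.
Converting, 313.42 K = 104.48°F.

104.5 °F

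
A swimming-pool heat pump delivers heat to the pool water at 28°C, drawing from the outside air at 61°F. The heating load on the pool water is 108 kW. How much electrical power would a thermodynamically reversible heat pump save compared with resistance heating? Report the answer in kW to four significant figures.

103.7 kW

In absolute terms T_C = 289.26 K and T_H = 301.15 K, so ΔT = 11.89 K.
COP_Carnot = T_H/ΔT = 301.15/11.89 = 25.33.
Resistance heating needs Ẇ_res = Q̇_H = 108.0 kW; the reversible heat pump needs only Ẇ_hp = Q̇_H/COP = 4.264 kW.
Saving = 108.0 − 4.264 = 103.7 kW.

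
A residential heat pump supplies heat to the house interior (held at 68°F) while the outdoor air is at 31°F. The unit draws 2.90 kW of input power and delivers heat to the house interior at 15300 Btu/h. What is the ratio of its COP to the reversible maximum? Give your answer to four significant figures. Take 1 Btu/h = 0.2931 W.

0.1084

Converting, Q̇_H = 15300 Btu/h = 4.484 kW, so COP_actual = Q̇_H/Ẇ = 4.484/2.900 = 1.546.
In absolute terms T_C = 272.59 K and T_H = 293.15 K, so ΔT = 20.56 K.
COP_Carnot = T_H/ΔT = 293.15/20.56 = 14.26.
η_II = COP_actual/COP_Carnot = 1.546/14.26 = 0.1084.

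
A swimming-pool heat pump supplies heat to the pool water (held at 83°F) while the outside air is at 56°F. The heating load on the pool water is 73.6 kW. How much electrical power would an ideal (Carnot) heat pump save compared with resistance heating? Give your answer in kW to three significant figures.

69.9 kW

In absolute terms T_C = 286.48 K and T_H = 301.48 K, so ΔT = 15.00 K.
COP_Carnot = T_H/ΔT = 301.48/15.00 = 20.10.
Resistance heating needs Ẇ_res = Q̇_H = 73.60 kW; the reversible heat pump needs only Ẇ_hp = Q̇_H/COP = 3.662 kW.
Saving = 73.60 − 3.662 = 69.94 kW.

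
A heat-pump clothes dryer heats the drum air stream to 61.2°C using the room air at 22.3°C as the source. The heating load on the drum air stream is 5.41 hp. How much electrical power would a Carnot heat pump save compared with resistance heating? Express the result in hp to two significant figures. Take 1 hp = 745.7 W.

In absolute terms T_C = 295.45 K and T_H = 334.35 K, so ΔT = 38.90 K.
COP_Carnot = T_H/ΔT = 334.35/38.90 = 8.595.
Resistance heating needs Ẇ_res = Q̇_H = 5.410 hp; the reversible heat pump needs only Ẇ_hp = Q̇_H/COP = 0.6294 hp.
Saving = 5.410 − 0.6294 = 4.781 hp.

4.8 hp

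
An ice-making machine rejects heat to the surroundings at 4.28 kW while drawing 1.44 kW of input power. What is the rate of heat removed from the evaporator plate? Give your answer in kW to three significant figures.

For a cyclic device the first law requires Q̇_H = Q̇_C + Ẇ.
Q̇_C = Q̇_H − Ẇ = 2.840 kW.

2.84 kW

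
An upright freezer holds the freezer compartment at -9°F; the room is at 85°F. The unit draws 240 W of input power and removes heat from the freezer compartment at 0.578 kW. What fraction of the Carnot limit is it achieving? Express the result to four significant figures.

0.5023

Converting, Q̇_C = 0.5780 kW = 578.0 W, so COP_actual = Q̇_C/Ẇ = 578.0/240.0 = 2.408.
In absolute terms T_C = 250.37 K and T_H = 302.59 K, so ΔT = 52.22 K.
COP_Carnot = T_C/ΔT = 250.37/52.22 = 4.794.
η_II = COP_actual/COP_Carnot = 2.408/4.794 = 0.5023.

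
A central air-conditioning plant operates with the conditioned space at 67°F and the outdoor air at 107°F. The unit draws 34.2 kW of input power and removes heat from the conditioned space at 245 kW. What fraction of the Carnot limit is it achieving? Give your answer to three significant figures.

0.544

COP_actual = Q̇_C/Ẇ = 245.0/34.20 = 7.164.
In absolute terms T_C = 292.59 K and T_H = 314.82 K, so ΔT = 22.22 K.
COP_Carnot = T_C/ΔT = 292.59/22.22 = 13.17.
η_II = COP_actual/COP_Carnot = 7.164/13.17 = 0.5441.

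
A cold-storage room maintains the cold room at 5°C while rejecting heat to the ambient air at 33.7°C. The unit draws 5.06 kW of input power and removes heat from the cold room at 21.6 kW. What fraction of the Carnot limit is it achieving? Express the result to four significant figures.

COP_actual = Q̇_C/Ẇ = 21.60/5.060 = 4.269.
In absolute terms T_C = 278.15 K and T_H = 306.85 K, so ΔT = 28.70 K.
COP_Carnot = T_C/ΔT = 278.15/28.70 = 9.692.
η_II = COP_actual/COP_Carnot = 4.269/9.692 = 0.4405.

0.4405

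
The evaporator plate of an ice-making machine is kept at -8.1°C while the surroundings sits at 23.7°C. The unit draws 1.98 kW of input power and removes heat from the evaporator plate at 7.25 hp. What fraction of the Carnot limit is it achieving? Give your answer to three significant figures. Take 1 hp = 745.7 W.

0.328

Converting, Q̇_C = 7.250 hp = 5.406 kW, so COP_actual = Q̇_C/Ẇ = 5.406/1.980 = 2.730.
In absolute terms T_C = 265.05 K and T_H = 296.85 K, so ΔT = 31.80 K.
COP_Carnot = T_C/ΔT = 265.05/31.80 = 8.335.
η_II = COP_actual/COP_Carnot = 2.730/8.335 = 0.3276.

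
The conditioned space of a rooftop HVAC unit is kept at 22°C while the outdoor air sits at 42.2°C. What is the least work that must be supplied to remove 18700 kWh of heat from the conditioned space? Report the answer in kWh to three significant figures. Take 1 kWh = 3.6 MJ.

In absolute terms T_C = 295.15 K and T_H = 315.35 K, so ΔT = 20.20 K.
The reversible limit is COP_R = T_C/ΔT = 14.61, so W_min = Q_C/COP = Q_C·ΔT/T_C.
W_min = 18700 × 20.20/295.15 = 1280 kWh.

1280 kWh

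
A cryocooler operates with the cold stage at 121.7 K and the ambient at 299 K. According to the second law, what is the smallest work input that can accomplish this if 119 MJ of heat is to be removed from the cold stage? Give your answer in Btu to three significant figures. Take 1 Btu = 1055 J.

The reservoir spacing is ΔT = 299 − 121.7 = 177.3 K.
The reversible limit is COP_R = T_C/ΔT = 0.6864, so W_min = Q_C/COP = Q_C·ΔT/T_C.
W_min = 119.0 × 177.3/121.70 = 173.4 MJ = 164300 Btu.

164000 Btu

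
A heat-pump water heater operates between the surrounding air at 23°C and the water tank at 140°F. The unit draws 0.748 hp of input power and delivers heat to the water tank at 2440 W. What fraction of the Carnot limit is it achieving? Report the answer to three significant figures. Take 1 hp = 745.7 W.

Converting, Q̇_H = 2440 W = 3.272 hp, so COP_actual = Q̇_H/Ẇ = 3.272/0.7480 = 4.374.
In absolute terms T_C = 296.15 K and T_H = 333.15 K, so ΔT = 37.00 K.
COP_Carnot = T_H/ΔT = 333.15/37.00 = 9.004.
η_II = COP_actual/COP_Carnot = 4.374/9.004 = 0.4858.

0.486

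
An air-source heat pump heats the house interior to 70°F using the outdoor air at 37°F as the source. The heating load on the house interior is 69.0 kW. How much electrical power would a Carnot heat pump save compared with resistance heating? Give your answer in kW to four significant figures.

In absolute terms T_C = 275.93 K and T_H = 294.26 K, so ΔT = 18.33 K.
COP_Carnot = T_H/ΔT = 294.26/18.33 = 16.05.
Resistance heating needs Ẇ_res = Q̇_H = 69.00 kW; the reversible heat pump needs only Ẇ_hp = Q̇_H/COP = 4.299 kW.
Saving = 69.00 − 4.299 = 64.70 kW.

64.70 kW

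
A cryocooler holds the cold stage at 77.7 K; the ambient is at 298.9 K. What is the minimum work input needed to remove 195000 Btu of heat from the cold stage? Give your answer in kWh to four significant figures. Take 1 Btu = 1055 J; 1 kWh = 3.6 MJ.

The reservoir spacing is ΔT = 298.9 − 77.7 = 221.2 K.
The reversible limit is COP_R = T_C/ΔT = 0.3513, so W_min = Q_C/COP = Q_C·ΔT/T_C.
W_min = 195000 × 221.2/77.70 = 555100 Btu = 162.7 kWh.

162.7 kWh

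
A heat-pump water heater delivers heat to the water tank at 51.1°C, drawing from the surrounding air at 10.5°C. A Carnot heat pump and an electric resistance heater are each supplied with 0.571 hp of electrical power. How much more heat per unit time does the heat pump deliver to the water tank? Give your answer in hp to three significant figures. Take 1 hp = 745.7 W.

In absolute terms T_C = 283.65 K and T_H = 324.25 K, so ΔT = 40.60 K.
COP_Carnot = T_H/ΔT = 324.25/40.60 = 7.986.
The heat pump delivers Q̇_H = COP × Ẇ = 4.560 hp; the resistance heater delivers Ẇ = 0.5710 hp.
Extra = (COP − 1)·Ẇ = 3.989 hp.

3.99 hp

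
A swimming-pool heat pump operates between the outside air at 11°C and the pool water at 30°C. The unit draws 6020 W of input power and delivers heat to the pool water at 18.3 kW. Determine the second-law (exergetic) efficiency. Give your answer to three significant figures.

Converting, Q̇_H = 18.30 kW = 18300 W, so COP_actual = Q̇_H/Ẇ = 18300/6020 = 3.040.
In absolute terms T_C = 284.15 K and T_H = 303.15 K, so ΔT = 19.00 K.
COP_Carnot = T_H/ΔT = 303.15/19.00 = 15.96.
η_II = COP_actual/COP_Carnot = 3.040/15.96 = 0.1905.

0.191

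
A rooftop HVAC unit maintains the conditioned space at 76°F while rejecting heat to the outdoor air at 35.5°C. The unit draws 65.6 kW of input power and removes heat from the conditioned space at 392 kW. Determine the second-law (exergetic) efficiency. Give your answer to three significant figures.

COP_actual = Q̇_C/Ẇ = 392.0/65.60 = 5.976.
In absolute terms T_C = 297.59 K and T_H = 308.65 K, so ΔT = 11.06 K.
COP_Carnot = T_C/ΔT = 297.59/11.06 = 26.92.
η_II = COP_actual/COP_Carnot = 5.976/26.92 = 0.2220.

0.222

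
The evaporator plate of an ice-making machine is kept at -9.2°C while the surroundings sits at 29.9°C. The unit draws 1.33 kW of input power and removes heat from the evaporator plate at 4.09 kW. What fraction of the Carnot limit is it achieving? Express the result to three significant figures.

COP_actual = Q̇_C/Ẇ = 4.090/1.330 = 3.075.
In absolute terms T_C = 263.95 K and T_H = 303.05 K, so ΔT = 39.10 K.
COP_Carnot = T_C/ΔT = 263.95/39.10 = 6.751.
η_II = COP_actual/COP_Carnot = 3.075/6.751 = 0.4555.

0.456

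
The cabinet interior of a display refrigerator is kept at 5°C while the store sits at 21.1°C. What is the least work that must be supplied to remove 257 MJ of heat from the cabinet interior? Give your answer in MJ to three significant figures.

In absolute terms T_C = 278.15 K and T_H = 294.25 K, so ΔT = 16.10 K.
The reversible limit is COP_R = T_C/ΔT = 17.28, so W_min = Q_C/COP = Q_C·ΔT/T_C.
W_min = 257.0 × 16.10/278.15 = 14.88 MJ.

14.9 MJ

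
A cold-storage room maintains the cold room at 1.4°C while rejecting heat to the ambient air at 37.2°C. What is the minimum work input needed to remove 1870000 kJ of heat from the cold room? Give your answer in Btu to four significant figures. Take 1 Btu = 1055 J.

231100 Btu

In absolute terms T_C = 274.55 K and T_H = 310.35 K, so ΔT = 35.80 K.
The reversible limit is COP_R = T_C/ΔT = 7.669, so W_min = Q_C/COP = Q_C·ΔT/T_C.
W_min = 1870000 × 35.80/274.55 = 243800 kJ = 231100 Btu.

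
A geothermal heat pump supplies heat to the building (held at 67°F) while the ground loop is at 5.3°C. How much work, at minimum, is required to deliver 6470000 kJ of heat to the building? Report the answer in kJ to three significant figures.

313000 kJ

In absolute terms T_C = 278.45 K and T_H = 292.59 K, so ΔT = 14.14 K.
The reversible limit is COP_HP = T_H/ΔT = 20.69, so W_min = Q_H/COP = Q_H·ΔT/T_H.
W_min = 6470000 × 14.14/292.59 = 312800 kJ.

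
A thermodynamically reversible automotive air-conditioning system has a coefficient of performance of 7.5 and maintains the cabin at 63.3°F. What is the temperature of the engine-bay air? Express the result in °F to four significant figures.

COP_R = T_C/(T_H − T_C) gives T_H − T_C = T_C/COP.
With T_C = 290.54 K, T_H = 290.54 × (1 + 1/7.5) = 329.28 K.
Converting, 329.28 K = 133.03°F.

133.0 °F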